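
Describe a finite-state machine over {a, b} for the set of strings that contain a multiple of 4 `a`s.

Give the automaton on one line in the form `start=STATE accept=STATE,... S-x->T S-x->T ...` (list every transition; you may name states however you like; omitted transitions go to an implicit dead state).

Keep the running count of `a`s modulo 4: each `a` advances along the cycle q0 → q1 → q2 → q3 → q0 while other symbols loop. Accept at q0.
4 states suffice.
        a   b  
>* q0   q1  q0 
   q1   q2  q1 
   q2   q3  q2 
   q3   q0  q3 
(> = start, * = accepting)

start=q0 accept=q0 q0-a->q1 q0-b->q0 q1-a->q2 q1-b->q1 q2-a->q3 q2-b->q2 q3-a->q0 q3-b->q3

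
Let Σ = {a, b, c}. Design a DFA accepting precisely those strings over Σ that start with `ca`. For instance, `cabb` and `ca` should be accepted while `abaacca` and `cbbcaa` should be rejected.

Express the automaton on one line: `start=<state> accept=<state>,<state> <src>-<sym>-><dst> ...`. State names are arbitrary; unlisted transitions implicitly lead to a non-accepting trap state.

start=q0 accept=q2 q0-a->q3 q0-b->q3 q0-c->q1 q1-a->q2 q1-b->q3 q1-c->q3 q2-a->q2 q2-b->q2 q2-c->q2 q3-a->q3 q3-b->q3 q3-c->q3

Walk along `ca` while the input agrees: from q0 take `c` to q1, and so on. Any deviation drops to the rejecting sink q3. Once q2 is reached the prefix is confirmed and every continuation is accepted.
4 states suffice.
        a   b   c  
>  q0   q3  q3  q1 
   q1   q2  q3  q3 
 * q2   q2  q2  q2 
   q3   q3  q3  q3 
(> = start, * = accepting)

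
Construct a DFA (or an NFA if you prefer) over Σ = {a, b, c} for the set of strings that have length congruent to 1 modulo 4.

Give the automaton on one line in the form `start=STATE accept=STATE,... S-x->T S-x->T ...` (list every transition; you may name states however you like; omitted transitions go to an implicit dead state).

Only the length mod 4 matters, so use a 4-cycle: from any state, every input symbol moves to the next state, wrapping q3 back to q0. Mark q1 accepting.
With 4 states:
        a   b   c  
>  q0   q1  q1  q1 
 * q1   q2  q2  q2 
   q2   q3  q3  q3 
   q3   q0  q0  q0 
(> = start, * = accepting)

start=q0 accept=q1 q0-a->q1 q0-b->q1 q0-c->q1 q1-a->q2 q1-b->q2 q1-c->q2 q2-a->q3 q2-b->q3 q2-c->q3 q3-a->q0 q3-b->q0 q3-c->q0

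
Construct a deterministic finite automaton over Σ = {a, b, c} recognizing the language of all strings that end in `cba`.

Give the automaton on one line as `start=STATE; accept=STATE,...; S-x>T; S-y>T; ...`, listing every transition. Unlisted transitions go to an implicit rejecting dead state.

start=S0; accept=S3; S0-a>S0; S0-b>S0; S0-c>S1; S1-a>S0; S1-b>S2; S1-c>S1; S2-a>S3; S2-b>S0; S2-c>S1; S3-a>S0; S3-b>S0; S3-c>S1

Let each state record the length of the longest suffix of the input read so far that is also a prefix of `cba`. S1 means the last symbol is `c`; S2 means the last 2 symbols are `cb`; S3 means the last 3 symbols are `cba`. Accept only at S3, where the string currently ends in `cba`.
4 states suffice.
        a   b   c  
>  S0   S0  S0  S1 
   S1   S0  S2  S1 
   S2   S3  S0  S1 
 * S3   S0  S0  S1 
(> = start, * = accepting)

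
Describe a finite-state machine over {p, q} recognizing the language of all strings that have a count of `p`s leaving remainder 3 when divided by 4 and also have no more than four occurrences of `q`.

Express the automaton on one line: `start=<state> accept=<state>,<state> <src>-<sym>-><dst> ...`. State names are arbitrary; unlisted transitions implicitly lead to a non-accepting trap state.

Handle the two conditions separately and then intersect. The first has 4 states tracking the count of `p`s modulo 4; the second has 6 states tracking the count of `q`s, saturating at 5. A product state is a pair (one from each), accepting exactly when both do. Minimizing collapses redundant product states.
          p    q  
>  s0     s1   s2 
   s1     s3   s4 
   s2     s4   s5 
   s3     s6   s7 
   s4     s7   s8 
   s5     s8   s9 
 * s6     s0  s10 
   s7    s10  s11 
   s8    s11  s12 
   s9    s12  s13 
 * s10    s2  s14 
   s11   s14  s15 
   s12   s15  s16 
   s13   s16  s17 
 * s14    s5  s18 
   s15   s18  s19 
   s16   s19  s17 
   s17   s17  s17 
 * s18    s9  s20 
   s19   s20  s17 
 * s20   s13  s17 
(> = start, * = accepting)

start=s0 accept=s6,s10,s14,s18,s20 s0-p->s1 s0-q->s2 s1-p->s3 s1-q->s4 s2-p->s4 s2-q->s5 s3-p->s6 s3-q->s7 s4-p->s7 s4-q->s8 s5-p->s8 s5-q->s9 s6-p->s0 s6-q->s10 s7-p->s10 s7-q->s11 s8-p->s11 s8-q->s12 s9-p->s12 s9-q->s13 s10-p->s2 s10-q->s14 s11-p->s14 s11-q->s15 s12-p->s15 s12-q->s16 s13-p->s16 s13-q->s17 s14-p->s5 s14-q->s18 s15-p->s18 s15-q->s19 s16-p->s19 s16-q->s17 s17-p->s17 s17-q->s17 s18-p->s9 s18-q->s20 s19-p->s20 s19-q->s17 s20-p->s13 s20-q->s17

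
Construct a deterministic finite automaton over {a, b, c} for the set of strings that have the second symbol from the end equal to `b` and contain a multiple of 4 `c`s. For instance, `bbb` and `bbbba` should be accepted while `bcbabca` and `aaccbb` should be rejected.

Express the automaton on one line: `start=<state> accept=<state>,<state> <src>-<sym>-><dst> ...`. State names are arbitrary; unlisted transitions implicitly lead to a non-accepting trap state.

Handle the two conditions separately and then intersect. One (13 states) tracks the last 2 symbols read; the other (4 states) tracks the count of `c`s modulo 4. Each combined state is a pair, one component from each; accept when both components accept. Minimizing collapses redundant product states.
With 8 states:
        a   b   c  
>  q0   q0  q1  q2 
   q1   q3  q4  q2 
   q2   q2  q2  q5 
 * q3   q0  q1  q2 
 * q4   q3  q4  q2 
   q5   q5  q5  q6 
   q6   q6  q7  q0 
   q7   q6  q7  q3 
(> = start, * = accepting)

start=q0 accept=q3,q4 q0-a->q0 q0-b->q1 q0-c->q2 q1-a->q3 q1-b->q4 q1-c->q2 q2-a->q2 q2-b->q2 q2-c->q5 q3-a->q0 q3-b->q1 q3-c->q2 q4-a->q3 q4-b->q4 q4-c->q2 q5-a->q5 q5-b->q5 q5-c->q6 q6-a->q6 q6-b->q7 q6-c->q0 q7-a->q6 q7-b->q7 q7-c->q3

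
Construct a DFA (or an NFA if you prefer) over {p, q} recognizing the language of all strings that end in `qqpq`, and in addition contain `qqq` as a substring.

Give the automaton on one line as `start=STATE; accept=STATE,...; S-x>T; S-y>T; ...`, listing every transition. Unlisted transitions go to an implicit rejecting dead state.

Handle the two conditions separately and then intersect. The first has 5 states tracking how much of the suffix `qqpq` has currently been matched; the second has 4 states tracking whether and how much of `qqq` has been seen. A product state is a pair (one from each), accepting exactly when both do.
A 10-state machine:
        p   q  
>  s0   s0  s1 
   s1   s0  s2 
   s2   s3  s4 
   s3   s0  s5 
   s4   s6  s4 
   s5   s0  s2 
   s6   s7  s8 
   s7   s7  s9 
 * s8   s7  s4 
   s9   s7  s4 
(> = start, * = accepting)

start=s0; accept=s8; s0-p>s0; s0-q>s1; s1-p>s0; s1-q>s2; s2-p>s3; s2-q>s4; s3-p>s0; s3-q>s5; s4-p>s6; s4-q>s4; s5-p>s0; s5-q>s2; s6-p>s7; s6-q>s8; s7-p>s7; s7-q>s9; s8-p>s7; s8-q>s4; s9-p>s7; s9-q>s4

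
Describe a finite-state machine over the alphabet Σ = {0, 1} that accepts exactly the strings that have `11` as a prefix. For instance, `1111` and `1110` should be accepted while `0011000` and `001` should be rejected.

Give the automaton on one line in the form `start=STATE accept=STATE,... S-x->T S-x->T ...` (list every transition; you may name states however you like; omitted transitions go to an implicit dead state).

start=q0 accept=q2 q0-0->q3 q0-1->q1 q1-0->q3 q1-1->q2 q2-0->q2 q2-1->q2 q3-0->q3 q3-1->q3

Check the first 2 symbols one by one: q0 through q1 record how many have matched `11` so far; any wrong symbol goes to the dead state q3. After all 2 match we enter the accepting sink q2.
        0   1  
>  q0   q3  q1 
   q1   q3  q2 
 * q2   q2  q2 
   q3   q3  q3 
(> = start, * = accepting)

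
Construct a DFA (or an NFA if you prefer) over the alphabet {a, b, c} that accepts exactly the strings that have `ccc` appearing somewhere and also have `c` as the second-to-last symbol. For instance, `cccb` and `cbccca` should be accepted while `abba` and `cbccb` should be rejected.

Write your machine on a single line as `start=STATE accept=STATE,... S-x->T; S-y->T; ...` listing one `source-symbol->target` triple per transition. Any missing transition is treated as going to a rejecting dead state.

start=q0; accept=q13,q14,q15; q0-a->q1; q0-b->q2; q0-c->q3; q1-a->q4; q1-b->q5; q1-c->q6; q2-a->q7; q2-b->q8; q2-c->q9; q3-a->q10; q3-b->q11; q3-c->q12; q4-a->q4; q4-b->q5; q4-c->q6; q5-a->q7; q5-b->q8; q5-c->q9; q6-a->q10; q6-b->q11; q6-c->q12; q7-a->q4; q7-b->q5; q7-c->q6; q8-a->q7; q8-b->q8; q8-c->q9; q9-a->q10; q9-b->q11; q9-c->q12; q10-a->q4; q10-b->q5; q10-c->q6; q11-a->q7; q11-b->q8; q11-c->q9; q12-a->q10; q12-b->q11; q12-c->q13; q13-a->q14; q13-b->q15; q13-c->q13; q14-a->q16; q14-b->q17; q14-c->q18; q15-a->q19; q15-b->q20; q15-c->q21; q16-a->q16; q16-b->q17; q16-c->q18; q17-a->q19; q17-b->q20; q17-c->q21; q18-a->q14; q18-b->q15; q18-c->q13; q19-a->q16; q19-b->q17; q19-c->q18; q20-a->q19; q20-b->q20; q20-c->q21; q21-a->q14; q21-b->q15; q21-c->q13

Handle the two conditions separately and then intersect. One (4 states) tracks whether and how much of `ccc` has been seen; the other (13 states) tracks the last 2 symbols read. Each combined state is a pair, one component from each; accept when both components accept.
22 states suffice.
          a    b    c  
>  q0     q1   q2   q3 
   q1     q4   q5   q6 
   q2     q7   q8   q9 
   q3    q10  q11  q12 
   q4     q4   q5   q6 
   q5     q7   q8   q9 
   q6    q10  q11  q12 
   q7     q4   q5   q6 
   q8     q7   q8   q9 
   q9    q10  q11  q12 
   q10    q4   q5   q6 
   q11    q7   q8   q9 
   q12   q10  q11  q13 
 * q13   q14  q15  q13 
 * q14   q16  q17  q18 
 * q15   q19  q20  q21 
   q16   q16  q17  q18 
   q17   q19  q20  q21 
   q18   q14  q15  q13 
   q19   q16  q17  q18 
   q20   q19  q20  q21 
   q21   q14  q15  q13 
(> = start, * = accepting)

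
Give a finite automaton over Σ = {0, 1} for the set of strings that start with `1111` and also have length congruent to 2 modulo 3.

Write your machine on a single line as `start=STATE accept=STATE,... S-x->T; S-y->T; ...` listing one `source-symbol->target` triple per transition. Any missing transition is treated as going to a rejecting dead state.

start=q0; accept=q6; q0-0->q1; q0-1->q2; q1-0->q1; q1-1->q1; q2-0->q1; q2-1->q3; q3-0->q1; q3-1->q4; q4-0->q1; q4-1->q5; q5-0->q6; q5-1->q6; q6-0->q7; q6-1->q7; q7-0->q5; q7-1->q5

Run two small machines in parallel and take their product. The first has 6 states tracking whether the input so far still matches the prefix `1111`; the second has 3 states tracking the input length modulo 3. A product state is a pair (one from each), accepting exactly when both do. After merging equivalent states the machine shrinks.
With 8 states:
        0   1  
>  q0   q1  q2 
   q1   q1  q1 
   q2   q1  q3 
   q3   q1  q4 
   q4   q1  q5 
   q5   q6  q6 
 * q6   q7  q7 
   q7   q5  q5 
(> = start, * = accepting)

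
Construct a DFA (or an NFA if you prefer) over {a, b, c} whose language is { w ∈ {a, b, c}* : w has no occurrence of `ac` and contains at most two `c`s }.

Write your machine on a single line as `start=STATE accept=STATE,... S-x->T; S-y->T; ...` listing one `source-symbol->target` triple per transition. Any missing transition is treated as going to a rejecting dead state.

Build one automaton per condition and run them in lockstep. The first has 3 states tracking partial matches of the forbidden pattern `ac`; the second has 4 states tracking the count of `c`s, saturating at 3. A product state is a pair (one from each), accepting exactly when both do. Equivalent product states are then merged.
        a   b   c  
>* s0   s1  s0  s2 
 * s1   s1  s0  s3 
 * s2   s4  s2  s5 
   s3   s3  s3  s3 
 * s4   s4  s2  s3 
 * s5   s5  s5  s3 
(> = start, * = accepting)

start=s0; accept=s0,s1,s2,s4,s5; s0-a->s1; s0-b->s0; s0-c->s2; s1-a->s1; s1-b->s0; s1-c->s3; s2-a->s4; s2-b->s2; s2-c->s5; s3-a->s3; s3-b->s3; s3-c->s3; s4-a->s4; s4-b->s2; s4-c->s3; s5-a->s5; s5-b->s5; s5-c->s3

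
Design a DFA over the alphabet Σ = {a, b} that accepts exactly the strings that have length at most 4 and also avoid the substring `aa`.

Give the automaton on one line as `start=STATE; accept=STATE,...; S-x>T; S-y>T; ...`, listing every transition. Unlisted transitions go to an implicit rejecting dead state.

Build one automaton per condition and run them in lockstep. The first has 6 states tracking the input length, saturating at 5; the second has 3 states tracking partial matches of the forbidden pattern `aa`. A product state is a pair (one from each), accepting exactly when both do. After merging equivalent states the machine shrinks.
With 9 states:
        a   b  
>* s0   s1  s2 
 * s1   s3  s4 
 * s2   s5  s4 
   s3   s3  s3 
 * s4   s6  s7 
 * s5   s3  s7 
 * s6   s3  s8 
 * s7   s8  s8 
 * s8   s3  s3 
(> = start, * = accepting)

start=s0; accept=s0,s1,s2,s4,s5,s6,s7,s8; s0-a>s1; s0-b>s2; s1-a>s3; s1-b>s4; s2-a>s5; s2-b>s4; s3-a>s3; s3-b>s3; s4-a>s6; s4-b>s7; s5-a>s3; s5-b>s7; s6-a>s3; s6-b>s8; s7-a>s8; s7-b>s8; s8-a>s3; s8-b>s3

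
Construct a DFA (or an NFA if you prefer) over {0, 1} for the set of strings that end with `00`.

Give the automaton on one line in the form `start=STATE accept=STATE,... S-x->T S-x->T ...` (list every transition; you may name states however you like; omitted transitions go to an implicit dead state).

Remember how much of `00` the current input suffix matches. State q0 means no match yet; q1 means the last symbol is `0`; q2 means the last 2 symbols are `00`. Only q2 accepts. On a mismatch, fall back to the longest proper suffix that is still a prefix of `00`.
        0   1  
>  q0   q1  q0 
   q1   q2  q0 
 * q2   q2  q0 
(> = start, * = accepting)

start=q0 accept=q2 q0-0->q1 q0-1->q0 q1-0->q2 q1-1->q0 q2-0->q2 q2-1->q0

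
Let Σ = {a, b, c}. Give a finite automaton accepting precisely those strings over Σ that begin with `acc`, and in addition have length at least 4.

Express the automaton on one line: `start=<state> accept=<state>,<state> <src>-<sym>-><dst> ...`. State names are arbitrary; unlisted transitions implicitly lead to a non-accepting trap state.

start=S0 accept=S5 S0-a->S1 S0-b->S2 S0-c->S2 S1-a->S2 S1-b->S2 S1-c->S3 S2-a->S2 S2-b->S2 S2-c->S2 S3-a->S2 S3-b->S2 S3-c->S4 S4-a->S5 S4-b->S5 S4-c->S5 S5-a->S5 S5-b->S5 S5-c->S5

Build one automaton per condition and run them in lockstep. One (5 states) tracks whether the input so far still matches the prefix `acc`; the other (6 states) tracks the input length, saturating at 5. Each combined state is a pair, one component from each; accept when both components accept. Minimizing collapses redundant product states.
6 states suffice.
        a   b   c  
>  S0   S1  S2  S2 
   S1   S2  S2  S3 
   S2   S2  S2  S2 
   S3   S2  S2  S4 
   S4   S5  S5  S5 
 * S5   S5  S5  S5 
(> = start, * = accepting)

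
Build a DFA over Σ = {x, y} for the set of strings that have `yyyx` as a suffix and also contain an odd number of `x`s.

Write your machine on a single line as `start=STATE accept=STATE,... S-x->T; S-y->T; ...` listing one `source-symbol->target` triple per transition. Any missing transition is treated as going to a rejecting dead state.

start=q0; accept=q5; q0-x->q1; q0-y->q2; q1-x->q0; q1-y->q1; q2-x->q1; q2-y->q3; q3-x->q1; q3-y->q4; q4-x->q5; q4-y->q4; q5-x->q0; q5-y->q1

Run two small machines in parallel and take their product. The first has 5 states tracking how much of the suffix `yyyx` has currently been matched; the second has 2 states tracking the count of `x`s modulo 2. A product state is a pair (one from each), accepting exactly when both do. After merging equivalent states the machine shrinks.
With 6 states:
        x   y  
>  q0   q1  q2 
   q1   q0  q1 
   q2   q1  q3 
   q3   q1  q4 
   q4   q5  q4 
 * q5   q0  q1 
(> = start, * = accepting)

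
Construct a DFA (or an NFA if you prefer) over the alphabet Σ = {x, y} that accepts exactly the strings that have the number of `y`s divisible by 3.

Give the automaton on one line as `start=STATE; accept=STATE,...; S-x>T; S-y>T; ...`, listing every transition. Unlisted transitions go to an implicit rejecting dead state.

The only thing that matters is how many `y`s have appeared, reduced mod 3. Use one state per residue: q0 for 0, …, q2 for 2. Reading `y` moves to the next residue; anything else stays put. q0 is accepting.
With 3 states:
        x   y  
>* q0   q0  q1 
   q1   q1  q2 
   q2   q2  q0 
(> = start, * = accepting)

start=q0; accept=q0; q0-x>q0; q0-y>q1; q1-x>q1; q1-y>q2; q2-x>q2; q2-y>q0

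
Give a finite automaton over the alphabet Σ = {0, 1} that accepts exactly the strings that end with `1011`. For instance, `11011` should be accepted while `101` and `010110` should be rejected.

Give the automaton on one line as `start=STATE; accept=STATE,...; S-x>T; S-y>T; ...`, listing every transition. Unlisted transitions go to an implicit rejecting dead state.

Remember how much of `1011` the current input suffix matches. State q0 means no match yet; q1 means the last symbol is `1`; q2 means the last 2 symbols are `10`; q3 means the last 3 symbols are `101`; q4 means the last 4 symbols are `1011`. Only q4 accepts. On a mismatch, fall back to the longest proper suffix that is still a prefix of `1011`.
5 states suffice.
        0   1  
>  q0   q0  q1 
   q1   q2  q1 
   q2   q0  q3 
   q3   q2  q4 
 * q4   q2  q1 
(> = start, * = accepting)

start=q0; accept=q4; q0-0>q0; q0-1>q1; q1-0>q2; q1-1>q1; q2-0>q0; q2-1>q3; q3-0>q2; q3-1>q4; q4-0>q2; q4-1>q1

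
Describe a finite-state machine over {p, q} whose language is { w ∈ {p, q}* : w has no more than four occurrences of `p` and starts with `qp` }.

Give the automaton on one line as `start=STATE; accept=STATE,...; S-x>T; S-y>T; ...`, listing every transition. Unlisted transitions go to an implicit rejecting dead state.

Handle the two conditions separately and then intersect. The first has 6 states tracking the count of `p`s, saturating at 5; the second has 4 states tracking whether the input so far still matches the prefix `qp`. A product state is a pair (one from each), accepting exactly when both do.
With 13 states:
          p    q  
>  s0     s1   s2 
   s1     s3   s1 
   s2     s4   s5 
   s3     s6   s3 
 * s4     s7   s4 
   s5     s1   s5 
   s6     s8   s6 
 * s7     s9   s7 
   s8    s10   s8 
 * s9    s11   s9 
   s10   s10  s10 
 * s11   s12  s11 
   s12   s12  s12 
(> = start, * = accepting)

start=s0; accept=s4,s7,s9,s11; s0-p>s1; s0-q>s2; s1-p>s3; s1-q>s1; s2-p>s4; s2-q>s5; s3-p>s6; s3-q>s3; s4-p>s7; s4-q>s4; s5-p>s1; s5-q>s5; s6-p>s8; s6-q>s6; s7-p>s9; s7-q>s7; s8-p>s10; s8-q>s8; s9-p>s11; s9-q>s9; s10-p>s10; s10-q>s10; s11-p>s12; s11-q>s11; s12-p>s12; s12-q>s12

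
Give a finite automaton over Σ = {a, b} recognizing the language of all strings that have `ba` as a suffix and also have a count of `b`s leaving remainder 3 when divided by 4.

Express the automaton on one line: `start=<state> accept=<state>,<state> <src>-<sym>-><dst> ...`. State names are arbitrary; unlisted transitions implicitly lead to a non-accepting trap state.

Build one automaton per condition and run them in lockstep. The first has 3 states tracking how much of the suffix `ba` has currently been matched; the second has 4 states tracking the count of `b`s modulo 4. A product state is a pair (one from each), accepting exactly when both do. Equivalent product states are then merged.
6 states suffice.
        a   b  
>  q0   q0  q1 
   q1   q1  q2 
   q2   q2  q3 
   q3   q4  q0 
 * q4   q5  q0 
   q5   q5  q0 
(> = start, * = accepting)

start=q0 accept=q4 q0-a->q0 q0-b->q1 q1-a->q1 q1-b->q2 q2-a->q2 q2-b->q3 q3-a->q4 q3-b->q0 q4-a->q5 q4-b->q0 q5-a->q5 q5-b->q0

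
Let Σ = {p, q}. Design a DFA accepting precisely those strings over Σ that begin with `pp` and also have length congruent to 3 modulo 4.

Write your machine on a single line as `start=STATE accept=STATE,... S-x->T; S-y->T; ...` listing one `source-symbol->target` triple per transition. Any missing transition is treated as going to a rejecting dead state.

start=A; accept=F; A-p->B; A-q->C; B-p->D; B-q->E; C-p->E; C-q->E; D-p->F; D-q->F; E-p->G; E-q->G; F-p->H; F-q->H; G-p->I; G-q->I; H-p->J; H-q->J; I-p->C; I-q->C; J-p->D; J-q->D

Build one automaton per condition and run them in lockstep. One (4 states) tracks whether the input so far still matches the prefix `pp`; the other (4 states) tracks the input length modulo 4. Each combined state is a pair, one component from each; accept when both components accept.
With 10 states:
       p  q 
>  A   B  C 
   B   D  E 
   C   E  E 
   D   F  F 
   E   G  G 
 * F   H  H 
   G   I  I 
   H   J  J 
   I   C  C 
   J   D  D 
(> = start, * = accepting)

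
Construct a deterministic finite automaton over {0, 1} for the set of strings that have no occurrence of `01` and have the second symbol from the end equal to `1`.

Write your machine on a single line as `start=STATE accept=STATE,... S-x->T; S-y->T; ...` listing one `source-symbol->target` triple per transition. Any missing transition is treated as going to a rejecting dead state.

Run two small machines in parallel and take their product. One (3 states) tracks partial matches of the forbidden pattern `01`; the other (7 states) tracks the last 2 symbols read. Each combined state is a pair, one component from each; accept when both components accept. After merging equivalent states the machine shrinks.
       0  1 
>  A   B  C 
   B   B  B 
   C   D  E 
 * D   B  B 
 * E   D  E 
(> = start, * = accepting)

start=A; accept=D,E; A-0->B; A-1->C; B-0->B; B-1->B; C-0->D; C-1->E; D-0->B; D-1->B; E-0->D; E-1->E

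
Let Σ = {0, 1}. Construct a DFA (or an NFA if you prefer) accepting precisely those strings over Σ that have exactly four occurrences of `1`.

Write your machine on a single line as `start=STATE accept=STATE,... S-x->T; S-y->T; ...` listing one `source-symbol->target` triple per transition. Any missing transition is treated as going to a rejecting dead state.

Count `1`s, saturating at 5: states q0 through q4 mean 0 through 4 `1`s seen; q5 means more than 4. Each `1` increments (capped at q5); other symbols loop. Accept from {q4}.
With 6 states:
        0   1  
>  q0   q0  q1 
   q1   q1  q2 
   q2   q2  q3 
   q3   q3  q4 
 * q4   q4  q5 
   q5   q5  q5 
(> = start, * = accepting)

start=q0; accept=q4; q0-0->q0; q0-1->q1; q1-0->q1; q1-1->q2; q2-0->q2; q2-1->q3; q3-0->q3; q3-1->q4; q4-0->q4; q4-1->q5; q5-0->q5; q5-1->q5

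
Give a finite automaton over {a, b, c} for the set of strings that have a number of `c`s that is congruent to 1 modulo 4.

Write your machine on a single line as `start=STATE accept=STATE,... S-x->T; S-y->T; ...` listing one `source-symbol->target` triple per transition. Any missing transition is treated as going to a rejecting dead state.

start=q0; accept=q1; q0-a->q0; q0-b->q0; q0-c->q1; q1-a->q1; q1-b->q1; q1-c->q2; q2-a->q2; q2-b->q2; q2-c->q3; q3-a->q3; q3-b->q3; q3-c->q0

Keep the running count of `c`s modulo 4: each `c` advances along the cycle q0 → q1 → q2 → q3 → q0 while other symbols loop. Accept at q1.
        a   b   c  
>  q0   q0  q0  q1 
 * q1   q1  q1  q2 
   q2   q2  q2  q3 
   q3   q3  q3  q0 
(> = start, * = accepting)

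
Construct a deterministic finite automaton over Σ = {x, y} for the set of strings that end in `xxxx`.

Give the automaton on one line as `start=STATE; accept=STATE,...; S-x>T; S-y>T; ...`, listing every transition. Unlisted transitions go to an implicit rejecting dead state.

start=S0; accept=S4; S0-x>S1; S0-y>S0; S1-x>S2; S1-y>S0; S2-x>S3; S2-y>S0; S3-x>S4; S3-y>S0; S4-x>S4; S4-y>S0

Let each state record the length of the longest suffix of the input read so far that is also a prefix of `xxxx`. S1 means the last symbol is `x`; S2 means the last 2 symbols are `xx`; S3 means the last 3 symbols are `xxx`; S4 means the last 4 symbols are `xxxx`. Accept only at S4, where the string currently ends in `xxxx`.
A 5-state machine:
        x   y  
>  S0   S1  S0 
   S1   S2  S0 
   S2   S3  S0 
   S3   S4  S0 
 * S4   S4  S0 
(> = start, * = accepting)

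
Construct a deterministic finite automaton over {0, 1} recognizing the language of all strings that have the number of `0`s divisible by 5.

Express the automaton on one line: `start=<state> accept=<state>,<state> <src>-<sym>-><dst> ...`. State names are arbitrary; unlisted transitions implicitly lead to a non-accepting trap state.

start=q0 accept=q0 q0-0->q1 q0-1->q0 q1-0->q2 q1-1->q1 q2-0->q3 q2-1->q2 q3-0->q4 q3-1->q3 q4-0->q0 q4-1->q4

Keep the running count of `0`s modulo 5: each `0` advances along the cycle q0 → q1 → q2 → q3 → q4 → q0 while other symbols loop. Accept at q0.
A 5-state machine:
        0   1  
>* q0   q1  q0 
   q1   q2  q1 
   q2   q3  q2 
   q3   q4  q3 
   q4   q0  q4 
(> = start, * = accepting)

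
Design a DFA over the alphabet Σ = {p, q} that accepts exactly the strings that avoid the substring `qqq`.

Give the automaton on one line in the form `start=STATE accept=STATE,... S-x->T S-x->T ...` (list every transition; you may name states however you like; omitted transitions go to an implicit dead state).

start=A accept=A,B,C A-p->A A-q->B B-p->A B-q->C C-p->A C-q->D D-p->D D-q->D

This is the complement of 'contains `qqq`'. Use the same substring-matching states — A through D holding how much of `qqq` has just been matched — but flip the accepting set: everything except the trap D accepts.
       p  q 
>* A   A  B 
 * B   A  C 
 * C   A  D 
   D   D  D 
(> = start, * = accepting)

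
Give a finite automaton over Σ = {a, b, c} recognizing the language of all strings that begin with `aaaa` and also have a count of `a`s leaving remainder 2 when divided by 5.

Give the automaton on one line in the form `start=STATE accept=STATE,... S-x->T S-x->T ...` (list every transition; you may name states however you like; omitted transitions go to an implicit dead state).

Build one automaton per condition and run them in lockstep. The first has 6 states tracking whether the input so far still matches the prefix `aaaa`; the second has 5 states tracking the count of `a`s modulo 5. A product state is a pair (one from each), accepting exactly when both do. Equivalent product states are then merged.
        a   b   c  
>  q0   q1  q2  q2 
   q1   q3  q2  q2 
   q2   q2  q2  q2 
   q3   q4  q2  q2 
   q4   q5  q2  q2 
   q5   q6  q5  q5 
   q6   q7  q6  q6 
   q7   q8  q7  q7 
 * q8   q9  q8  q8 
   q9   q5  q9  q9 
(> = start, * = accepting)

start=q0 accept=q8 q0-a->q1 q0-b->q2 q0-c->q2 q1-a->q3 q1-b->q2 q1-c->q2 q2-a->q2 q2-b->q2 q2-c->q2 q3-a->q4 q3-b->q2 q3-c->q2 q4-a->q5 q4-b->q2 q4-c->q2 q5-a->q6 q5-b->q5 q5-c->q5 q6-a->q7 q6-b->q6 q6-c->q6 q7-a->q8 q7-b->q7 q7-c->q7 q8-a->q9 q8-b->q8 q8-c->q8 q9-a->q5 q9-b->q9 q9-c->q9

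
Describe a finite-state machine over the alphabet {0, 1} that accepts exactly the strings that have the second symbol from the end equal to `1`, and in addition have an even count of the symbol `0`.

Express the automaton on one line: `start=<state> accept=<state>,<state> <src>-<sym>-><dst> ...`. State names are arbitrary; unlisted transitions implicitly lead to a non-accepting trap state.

start=q0 accept=q4,q5 q0-0->q1 q0-1->q2 q1-0->q0 q1-1->q3 q2-0->q1 q2-1->q4 q3-0->q5 q3-1->q3 q4-0->q1 q4-1->q4 q5-0->q1 q5-1->q2

Handle the two conditions separately and then intersect. The first has 7 states tracking the last 2 symbols read; the second has 2 states tracking the count of `0`s modulo 2. A product state is a pair (one from each), accepting exactly when both do. Minimizing collapses redundant product states.
        0   1  
>  q0   q1  q2 
   q1   q0  q3 
   q2   q1  q4 
   q3   q5  q3 
 * q4   q1  q4 
 * q5   q1  q2 
(> = start, * = accepting)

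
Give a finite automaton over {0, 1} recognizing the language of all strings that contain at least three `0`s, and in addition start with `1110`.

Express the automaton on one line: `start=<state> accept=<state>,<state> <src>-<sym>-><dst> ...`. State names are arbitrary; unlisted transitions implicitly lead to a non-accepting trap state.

Handle the two conditions separately and then intersect. One (5 states) tracks the count of `0`s, saturating at 4; the other (6 states) tracks whether the input so far still matches the prefix `1110`. Each combined state is a pair, one component from each; accept when both components accept.
          0    1  
>  q0     q1   q2 
   q1     q3   q1 
   q2     q1   q4 
   q3     q5   q3 
   q4     q1   q6 
   q5     q7   q5 
   q6     q8   q9 
   q7     q7   q7 
   q8    q10   q8 
   q9     q1   q9 
   q10   q11  q10 
 * q11   q12  q11 
 * q12   q12  q12 
(> = start, * = accepting)

start=q0 accept=q11,q12 q0-0->q1 q0-1->q2 q1-0->q3 q1-1->q1 q2-0->q1 q2-1->q4 q3-0->q5 q3-1->q3 q4-0->q1 q4-1->q6 q5-0->q7 q5-1->q5 q6-0->q8 q6-1->q9 q7-0->q7 q7-1->q7 q8-0->q10 q8-1->q8 q9-0->q1 q9-1->q9 q10-0->q11 q10-1->q10 q11-0->q12 q11-1->q11 q12-0->q12 q12-1->q12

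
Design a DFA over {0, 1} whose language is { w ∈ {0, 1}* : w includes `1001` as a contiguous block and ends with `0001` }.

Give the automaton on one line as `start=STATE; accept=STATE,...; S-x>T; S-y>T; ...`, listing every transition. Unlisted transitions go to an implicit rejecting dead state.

Run two small machines in parallel and take their product. The first has 5 states tracking whether and how much of `1001` has been seen; the second has 5 states tracking how much of the suffix `0001` has currently been matched. A product state is a pair (one from each), accepting exactly when both do. Equivalent product states are then merged.
        0   1  
>  q0   q0  q1 
   q1   q2  q1 
   q2   q3  q1 
   q3   q0  q4 
   q4   q5  q4 
   q5   q6  q4 
   q6   q7  q4 
   q7   q7  q8 
 * q8   q5  q4 
(> = start, * = accepting)

start=q0; accept=q8; q0-0>q0; q0-1>q1; q1-0>q2; q1-1>q1; q2-0>q3; q2-1>q1; q3-0>q0; q3-1>q4; q4-0>q5; q4-1>q4; q5-0>q6; q5-1>q4; q6-0>q7; q6-1>q4; q7-0>q7; q7-1>q8; q8-0>q5; q8-1>q4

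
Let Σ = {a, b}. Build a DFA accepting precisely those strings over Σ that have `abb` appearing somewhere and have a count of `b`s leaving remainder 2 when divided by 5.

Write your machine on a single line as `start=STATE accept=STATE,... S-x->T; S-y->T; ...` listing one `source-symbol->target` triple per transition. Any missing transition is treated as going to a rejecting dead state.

Build one automaton per condition and run them in lockstep. One (4 states) tracks whether and how much of `abb` has been seen; the other (5 states) tracks the count of `b`s modulo 5. Each combined state is a pair, one component from each; accept when both components accept.
          a    b  
>  S0     S1   S2 
   S1     S1   S3 
   S2     S4   S5 
   S3     S4   S6 
   S4     S4   S7 
   S5     S8   S9 
 * S6     S6  S10 
   S7     S8  S10 
   S8     S8  S11 
   S9    S12  S13 
   S10   S10  S14 
   S11   S12  S14 
   S12   S12  S15 
   S13   S16   S0 
   S14   S14  S17 
   S15   S16  S17 
   S16   S16  S18 
   S17   S17  S19 
   S18    S1  S19 
   S19   S19   S6 
(> = start, * = accepting)

start=S0; accept=S6; S0-a->S1; S0-b->S2; S1-a->S1; S1-b->S3; S2-a->S4; S2-b->S5; S3-a->S4; S3-b->S6; S4-a->S4; S4-b->S7; S5-a->S8; S5-b->S9; S6-a->S6; S6-b->S10; S7-a->S8; S7-b->S10; S8-a->S8; S8-b->S11; S9-a->S12; S9-b->S13; S10-a->S10; S10-b->S14; S11-a->S12; S11-b->S14; S12-a->S12; S12-b->S15; S13-a->S16; S13-b->S0; S14-a->S14; S14-b->S17; S15-a->S16; S15-b->S17; S16-a->S16; S16-b->S18; S17-a->S17; S17-b->S19; S18-a->S1; S18-b->S19; S19-a->S19; S19-b->S6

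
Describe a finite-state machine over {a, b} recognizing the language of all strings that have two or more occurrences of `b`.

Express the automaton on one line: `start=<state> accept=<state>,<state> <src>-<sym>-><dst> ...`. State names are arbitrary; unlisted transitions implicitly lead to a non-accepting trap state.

Only the number of `b`s matters, and only up to 3. Make a chain q0 → q1 → q2 → q3 advanced by each `b` (with q3 absorbing); every other symbol self-loops. The accepting set is {q2, q3}.
With 4 states:
        a   b  
>  q0   q0  q1 
   q1   q1  q2 
 * q2   q2  q3 
 * q3   q3  q3 
(> = start, * = accepting)

start=q0 accept=q2,q3 q0-a->q0 q0-b->q1 q1-a->q1 q1-b->q2 q2-a->q2 q2-b->q3 q3-a->q3 q3-b->q3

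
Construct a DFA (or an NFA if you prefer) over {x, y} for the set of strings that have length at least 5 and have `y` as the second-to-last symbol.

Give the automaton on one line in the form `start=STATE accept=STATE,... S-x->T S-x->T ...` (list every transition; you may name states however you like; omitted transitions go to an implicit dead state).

Handle the two conditions separately and then intersect. One (7 states) tracks the input length, saturating at 6; the other (7 states) tracks the last 2 symbols read. Each combined state is a pair, one component from each; accept when both components accept. Minimizing collapses redundant product states.
With 7 states:
        x   y  
>  q0   q1  q1 
   q1   q2  q2 
   q2   q3  q3 
   q3   q3  q4 
   q4   q5  q6 
 * q5   q3  q4 
 * q6   q5  q6 
(> = start, * = accepting)

start=q0 accept=q5,q6 q0-x->q1 q0-y->q1 q1-x->q2 q1-y->q2 q2-x->q3 q2-y->q3 q3-x->q3 q3-y->q4 q4-x->q5 q4-y->q6 q5-x->q3 q5-y->q4 q6-x->q5 q6-y->q6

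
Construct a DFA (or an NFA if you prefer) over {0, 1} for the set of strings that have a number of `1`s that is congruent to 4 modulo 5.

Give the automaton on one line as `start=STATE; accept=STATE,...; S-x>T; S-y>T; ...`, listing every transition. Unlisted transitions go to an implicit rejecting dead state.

start=q0; accept=q4; q0-0>q0; q0-1>q1; q1-0>q1; q1-1>q2; q2-0>q2; q2-1>q3; q3-0>q3; q3-1>q4; q4-0>q4; q4-1>q0

Keep the running count of `1`s modulo 5: each `1` advances along the cycle q0 → q1 → q2 → q3 → q4 → q0 while other symbols loop. Accept at q4.
        0   1  
>  q0   q0  q1 
   q1   q1  q2 
   q2   q2  q3 
   q3   q3  q4 
 * q4   q4  q0 
(> = start, * = accepting)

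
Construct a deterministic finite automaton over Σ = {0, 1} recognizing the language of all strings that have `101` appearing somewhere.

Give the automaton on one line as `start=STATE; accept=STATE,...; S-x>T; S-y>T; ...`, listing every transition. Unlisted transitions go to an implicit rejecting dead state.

start=q0; accept=q3; q0-0>q0; q0-1>q1; q1-0>q2; q1-1>q1; q2-0>q0; q2-1>q3; q3-0>q3; q3-1>q3

Track how much of `101` has been matched so far: state q0 is no progress, q3 is the absorbing accept state reached once `101` has occurred. Intermediate states record partial matches; on a mismatch, fall back to the longest reusable overlap.
With 4 states:
        0   1  
>  q0   q0  q1 
   q1   q2  q1 
   q2   q0  q3 
 * q3   q3  q3 
(> = start, * = accepting)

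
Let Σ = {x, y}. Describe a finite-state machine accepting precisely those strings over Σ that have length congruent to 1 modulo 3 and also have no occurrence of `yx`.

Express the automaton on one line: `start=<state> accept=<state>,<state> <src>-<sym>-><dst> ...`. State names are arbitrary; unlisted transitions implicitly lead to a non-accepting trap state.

Handle the two conditions separately and then intersect. The first has 3 states tracking the input length modulo 3; the second has 3 states tracking partial matches of the forbidden pattern `yx`. A product state is a pair (one from each), accepting exactly when both do.
With 9 states:
        x   y  
>  q0   q1  q2 
 * q1   q3  q4 
 * q2   q5  q4 
   q3   q0  q6 
   q4   q7  q6 
   q5   q7  q7 
   q6   q8  q2 
   q7   q8  q8 
   q8   q5  q5 
(> = start, * = accepting)

start=q0 accept=q1,q2 q0-x->q1 q0-y->q2 q1-x->q3 q1-y->q4 q2-x->q5 q2-y->q4 q3-x->q0 q3-y->q6 q4-x->q7 q4-y->q6 q5-x->q7 q5-y->q7 q6-x->q8 q6-y->q2 q7-x->q8 q7-y->q8 q8-x->q5 q8-y->q5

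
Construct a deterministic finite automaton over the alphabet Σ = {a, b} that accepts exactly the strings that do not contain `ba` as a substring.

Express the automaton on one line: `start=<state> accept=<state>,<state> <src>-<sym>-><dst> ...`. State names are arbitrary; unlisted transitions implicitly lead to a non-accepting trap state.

start=S0 accept=S0,S1 S0-a->S0 S0-b->S1 S1-a->S2 S1-b->S1 S2-a->S2 S2-b->S2

Track partial matches of the forbidden pattern `ba`. State S2 is a dead state reached once `ba` has occurred; every other state accepts. S0 means no part of `ba` is currently matched.
        a   b  
>* S0   S0  S1 
 * S1   S2  S1 
   S2   S2  S2 
(> = start, * = accepting)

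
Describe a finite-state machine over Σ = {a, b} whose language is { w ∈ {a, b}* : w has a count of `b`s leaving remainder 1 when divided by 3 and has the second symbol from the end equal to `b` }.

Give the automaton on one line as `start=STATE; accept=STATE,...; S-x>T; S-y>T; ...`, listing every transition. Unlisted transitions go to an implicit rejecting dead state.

Run two small machines in parallel and take their product. The first has 3 states tracking the count of `b`s modulo 3; the second has 7 states tracking the last 2 symbols read. A product state is a pair (one from each), accepting exactly when both do. After merging equivalent states the machine shrinks.
        a   b  
>  q0   q0  q1 
   q1   q2  q3 
 * q2   q4  q3 
   q3   q3  q5 
   q4   q4  q3 
   q5   q0  q6 
 * q6   q2  q3 
(> = start, * = accepting)

start=q0; accept=q2,q6; q0-a>q0; q0-b>q1; q1-a>q2; q1-b>q3; q2-a>q4; q2-b>q3; q3-a>q3; q3-b>q5; q4-a>q4; q4-b>q3; q5-a>q0; q5-b>q6; q6-a>q2; q6-b>q3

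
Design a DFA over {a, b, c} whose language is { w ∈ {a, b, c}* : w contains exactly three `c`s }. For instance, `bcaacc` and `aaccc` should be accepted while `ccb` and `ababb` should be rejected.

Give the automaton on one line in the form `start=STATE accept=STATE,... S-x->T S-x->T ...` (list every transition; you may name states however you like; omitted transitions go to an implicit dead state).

Only the number of `c`s matters, and only up to 4. Make a chain q0 → q1 → q2 → q3 → q4 advanced by each `c` (with q4 absorbing); every other symbol self-loops. The accepting set is {q3}.
A 5-state machine:
        a   b   c  
>  q0   q0  q0  q1 
   q1   q1  q1  q2 
   q2   q2  q2  q3 
 * q3   q3  q3  q4 
   q4   q4  q4  q4 
(> = start, * = accepting)

start=q0 accept=q3 q0-a->q0 q0-b->q0 q0-c->q1 q1-a->q1 q1-b->q1 q1-c->q2 q2-a->q2 q2-b->q2 q2-c->q3 q3-a->q3 q3-b->q3 q3-c->q4 q4-a->q4 q4-b->q4 q4-c->q4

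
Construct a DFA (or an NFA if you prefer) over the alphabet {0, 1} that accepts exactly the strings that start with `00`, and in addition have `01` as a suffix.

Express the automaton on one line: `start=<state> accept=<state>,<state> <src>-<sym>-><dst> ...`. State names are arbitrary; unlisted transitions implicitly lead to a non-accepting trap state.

Build one automaton per condition and run them in lockstep. One (4 states) tracks whether the input so far still matches the prefix `00`; the other (3 states) tracks how much of the suffix `01` has currently been matched. Each combined state is a pair, one component from each; accept when both components accept. Equivalent product states are then merged.
With 6 states:
        0   1  
>  q0   q1  q2 
   q1   q3  q2 
   q2   q2  q2 
   q3   q3  q4 
 * q4   q3  q5 
   q5   q3  q5 
(> = start, * = accepting)

start=q0 accept=q4 q0-0->q1 q0-1->q2 q1-0->q3 q1-1->q2 q2-0->q2 q2-1->q2 q3-0->q3 q3-1->q4 q4-0->q3 q4-1->q5 q5-0->q3 q5-1->q5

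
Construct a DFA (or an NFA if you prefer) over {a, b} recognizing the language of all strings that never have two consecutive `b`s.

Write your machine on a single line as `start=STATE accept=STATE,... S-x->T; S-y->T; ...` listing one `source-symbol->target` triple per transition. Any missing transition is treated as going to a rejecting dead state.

Track partial matches of the forbidden pattern `bb`. State q2 is a dead state reached once `bb` has occurred; every other state accepts. q0 means no part of `bb` is currently matched.
A 3-state machine:
        a   b  
>* q0   q0  q1 
 * q1   q0  q2 
   q2   q2  q2 
(> = start, * = accepting)

start=q0; accept=q0,q1; q0-a->q0; q0-b->q1; q1-a->q0; q1-b->q2; q2-a->q2; q2-b->q2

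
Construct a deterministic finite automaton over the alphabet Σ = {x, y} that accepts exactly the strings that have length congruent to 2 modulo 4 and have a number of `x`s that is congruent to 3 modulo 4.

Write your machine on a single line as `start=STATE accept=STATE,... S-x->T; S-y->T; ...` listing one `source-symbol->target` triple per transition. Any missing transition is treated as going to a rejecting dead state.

Run two small machines in parallel and take their product. One (4 states) tracks the input length modulo 4; the other (4 states) tracks the count of `x`s modulo 4. Each combined state is a pair, one component from each; accept when both components accept.
          x    y  
>  S0     S1   S2 
   S1     S3   S4 
   S2     S4   S5 
   S3     S6   S7 
   S4     S7   S8 
   S5     S8   S9 
   S6     S0  S10 
   S7    S10  S11 
   S8    S11  S12 
   S9    S12   S0 
   S10    S2  S13 
   S11   S13  S14 
   S12   S14   S1 
   S13    S5  S15 
   S14   S15   S3 
 * S15    S9   S6 
(> = start, * = accepting)

start=S0; accept=S15; S0-x->S1; S0-y->S2; S1-x->S3; S1-y->S4; S2-x->S4; S2-y->S5; S3-x->S6; S3-y->S7; S4-x->S7; S4-y->S8; S5-x->S8; S5-y->S9; S6-x->S0; S6-y->S10; S7-x->S10; S7-y->S11; S8-x->S11; S8-y->S12; S9-x->S12; S9-y->S0; S10-x->S2; S10-y->S13; S11-x->S13; S11-y->S14; S12-x->S14; S12-y->S1; S13-x->S5; S13-y->S15; S14-x->S15; S14-y->S3; S15-x->S9; S15-y->S6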